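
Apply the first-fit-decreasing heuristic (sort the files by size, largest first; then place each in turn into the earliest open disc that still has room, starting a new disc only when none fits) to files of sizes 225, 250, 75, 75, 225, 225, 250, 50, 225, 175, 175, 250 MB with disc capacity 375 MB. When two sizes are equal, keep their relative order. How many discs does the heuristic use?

8

Sorted descending: 250, 250, 250, 225, 225, 225, 225, 175, 175, 75, 75, 50.
  250 → disc 1 (new)  [load 250/375]
  250 → disc 2 (new)  [load 250/375]
  250 → disc 3 (new)  [load 250/375]
  225 → disc 4 (new)  [load 225/375]
  225 → disc 5 (new)  [load 225/375]
  225 → disc 6 (new)  [load 225/375]
  225 → disc 7 (new)  [load 225/375]
  175 → disc 8 (new)  [load 175/375]
  175 → disc 8  [load 350/375]
  75 → disc 1  [load 325/375]
  75 → disc 2  [load 325/375]
  50 → disc 1  [load 375/375]
8 discs opened.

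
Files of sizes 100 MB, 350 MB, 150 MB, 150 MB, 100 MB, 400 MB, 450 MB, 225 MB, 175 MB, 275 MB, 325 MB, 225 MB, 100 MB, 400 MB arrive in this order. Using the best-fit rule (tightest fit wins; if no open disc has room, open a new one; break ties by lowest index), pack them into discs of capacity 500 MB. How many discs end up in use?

  100 → disc 1 (new)  [load 100/500]
  350 → disc 1  [load 450/500]
  150 → disc 2 (new)  [load 150/500]
  150 → disc 2  [load 300/500]
  100 → disc 2  [load 400/500]
  400 → disc 3 (new)  [load 400/500]
  450 → disc 4 (new)  [load 450/500]
  225 → disc 5 (new)  [load 225/500]
  175 → disc 5  [load 400/500]
  275 → disc 6 (new)  [load 275/500]
  325 → disc 7 (new)  [load 325/500]
  225 → disc 6  [load 500/500]
  100 → disc 2  [load 500/500]
  400 → disc 8 (new)  [load 400/500]
8 discs opened.

8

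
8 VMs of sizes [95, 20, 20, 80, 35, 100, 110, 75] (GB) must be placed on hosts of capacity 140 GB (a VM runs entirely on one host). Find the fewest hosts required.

5

Total = 110 + 100 + 95 + 80 + 75 + 35 + 20 + 20 = 535 GB.
Lower bound: ⌈535/140⌉ = 4 hosts.
Also, 5 VMs each exceed 70 GB, and no two of those can share a host, so at least 5 hosts are needed.
A packing using 5 hosts:
  host 1: 110 + 20 = 130
  host 2: 100 + 35 = 135
  host 3: 95 + 20 = 115
  host 4: 80 = 80
  host 5: 75 = 75
This matches the lower bound, so 5 is optimal.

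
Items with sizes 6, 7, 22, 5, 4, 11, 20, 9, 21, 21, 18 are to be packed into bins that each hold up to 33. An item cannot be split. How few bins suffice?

5

Total = 22 + 21 + 21 + 20 + 18 + 11 + 9 + 7 + 6 + 5 + 4 = 144.
Lower bound: ⌈144/33⌉ = 5 bins.
A packing using 5 bins:
  bin 1: 22 + 11 = 33
  bin 2: 21 + 9 = 30
  bin 3: 21 + 7 + 5 = 33
  bin 4: 20 + 6 + 4 = 30
  bin 5: 18 = 18
This matches the lower bound, so 5 is optimal.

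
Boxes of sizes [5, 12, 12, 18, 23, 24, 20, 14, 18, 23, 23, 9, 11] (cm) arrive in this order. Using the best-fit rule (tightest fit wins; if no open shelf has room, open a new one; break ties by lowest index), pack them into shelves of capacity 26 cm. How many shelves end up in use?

  5 → shelf 1 (new)  [load 5/26]
  12 → shelf 1  [load 17/26]
  12 → shelf 2 (new)  [load 12/26]
  18 → shelf 3 (new)  [load 18/26]
  23 → shelf 4 (new)  [load 23/26]
  24 → shelf 5 (new)  [load 24/26]
  20 → shelf 6 (new)  [load 20/26]
  14 → shelf 2  [load 26/26]
  18 → shelf 7 (new)  [load 18/26]
  23 → shelf 8 (new)  [load 23/26]
  23 → shelf 9 (new)  [load 23/26]
  9 → shelf 1  [load 26/26]
  11 → shelf 10 (new)  [load 11/26]
10 shelves opened.

10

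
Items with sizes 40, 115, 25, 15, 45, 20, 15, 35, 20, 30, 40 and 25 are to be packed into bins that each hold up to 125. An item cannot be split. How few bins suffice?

4

Total = 115 + 45 + 40 + 40 + 35 + 30 + 25 + 25 + 20 + 20 + 15 + 15 = 425.
Lower bound: ⌈425/125⌉ = 4 bins.
A packing using 4 bins:
  bin 1: 115 = 115
  bin 2: 45 + 40 + 40 = 125
  bin 3: 35 + 30 + 25 + 25 = 115
  bin 4: 20 + 20 + 15 + 15 = 70
This matches the lower bound, so 4 is optimal.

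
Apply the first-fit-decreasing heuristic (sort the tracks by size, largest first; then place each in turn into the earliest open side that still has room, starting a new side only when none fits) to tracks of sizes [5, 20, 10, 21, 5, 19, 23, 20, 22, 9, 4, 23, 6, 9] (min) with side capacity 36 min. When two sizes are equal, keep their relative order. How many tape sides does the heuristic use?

Sorted descending: 23, 23, 22, 21, 20, 20, 19, 10, 9, 9, 6, 5, 5, 4.
  23 → side 1 (new)  [load 23/36]
  23 → side 2 (new)  [load 23/36]
  22 → side 3 (new)  [load 22/36]
  21 → side 4 (new)  [load 21/36]
  20 → side 5 (new)  [load 20/36]
  20 → side 6 (new)  [load 20/36]
  19 → side 7 (new)  [load 19/36]
  10 → side 1  [load 33/36]
  9 → side 2  [load 32/36]
  9 → side 3  [load 31/36]
  6 → side 4  [load 27/36]
  5 → side 3  [load 36/36]
  5 → side 4  [load 32/36]
  4 → side 2  [load 36/36]
7 tape sides opened.

7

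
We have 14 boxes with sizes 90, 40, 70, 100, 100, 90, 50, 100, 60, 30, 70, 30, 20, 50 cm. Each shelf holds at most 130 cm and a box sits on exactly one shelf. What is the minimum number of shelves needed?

8

Total = 100 + 100 + 100 + 90 + 90 + 70 + 70 + 60 + 50 + 50 + 40 + 30 + 30 + 20 = 900 cm.
Lower bound: ⌈900/130⌉ = 7 shelves.
A packing using 8 shelves:
  shelf 1: 100 + 30 = 130
  shelf 2: 100 + 30 = 130
  shelf 3: 100 + 20 = 120
  shelf 4: 90 + 40 = 130
  shelf 5: 90 = 90
  shelf 6: 70 + 60 = 130
  shelf 7: 70 + 50 = 120
  shelf 8: 50 = 50
No arrangement into 7 shelves stays within capacity, so 8 is optimal.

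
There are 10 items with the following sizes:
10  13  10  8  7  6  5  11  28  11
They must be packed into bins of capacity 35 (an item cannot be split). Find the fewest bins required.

4

Total = 28 + 13 + 11 + 11 + 10 + 10 + 8 + 7 + 6 + 5 = 109.
Lower bound: ⌈109/35⌉ = 4 bins.
A packing using 4 bins:
  bin 1: 28 + 7 = 35
  bin 2: 13 + 11 + 11 = 35
  bin 3: 10 + 10 + 8 + 6 = 34
  bin 4: 5 = 5
This matches the lower bound, so 4 is optimal.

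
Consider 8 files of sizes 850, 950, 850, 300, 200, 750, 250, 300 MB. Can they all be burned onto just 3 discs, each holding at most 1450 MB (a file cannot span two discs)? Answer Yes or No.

No

Total = 4450 MB; ⌈4450/1450⌉ = 4.
At least 4 discs are required, but only 3 are allowed.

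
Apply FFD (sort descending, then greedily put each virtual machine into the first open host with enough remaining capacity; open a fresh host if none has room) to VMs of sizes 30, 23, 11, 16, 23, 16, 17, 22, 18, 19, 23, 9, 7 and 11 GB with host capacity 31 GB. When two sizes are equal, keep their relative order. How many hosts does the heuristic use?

Sorted descending: 30, 23, 23, 23, 22, 19, 18, 17, 16, 16, 11, 11, 9, 7.
  30 → host 1 (new)  [load 30/31]
  23 → host 2 (new)  [load 23/31]
  23 → host 3 (new)  [load 23/31]
  23 → host 4 (new)  [load 23/31]
  22 → host 5 (new)  [load 22/31]
  19 → host 6 (new)  [load 19/31]
  18 → host 7 (new)  [load 18/31]
  17 → host 8 (new)  [load 17/31]
  16 → host 9 (new)  [load 16/31]
  16 → host 10 (new)  [load 16/31]
  11 → host 6  [load 30/31]
  11 → host 7  [load 29/31]
  9 → host 5  [load 31/31]
  7 → host 2  [load 30/31]
10 hosts opened.

10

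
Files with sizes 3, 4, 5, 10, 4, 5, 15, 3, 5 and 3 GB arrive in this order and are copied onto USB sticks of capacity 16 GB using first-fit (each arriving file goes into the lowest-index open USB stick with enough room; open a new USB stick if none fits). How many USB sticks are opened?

  3 → USB stick 1 (new)  [load 3/16]
  4 → USB stick 1  [load 7/16]
  5 → USB stick 1  [load 12/16]
  10 → USB stick 2 (new)  [load 10/16]
  4 → USB stick 1  [load 16/16]
  5 → USB stick 2  [load 15/16]
  15 → USB stick 3 (new)  [load 15/16]
  3 → USB stick 4 (new)  [load 3/16]
  5 → USB stick 4  [load 8/16]
  3 → USB stick 4  [load 11/16]
4 USB sticks opened.

4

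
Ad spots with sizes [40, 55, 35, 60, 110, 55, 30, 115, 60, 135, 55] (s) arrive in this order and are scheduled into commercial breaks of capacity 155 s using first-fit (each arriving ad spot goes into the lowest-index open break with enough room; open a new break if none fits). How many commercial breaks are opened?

  40 → break 1 (new)  [load 40/155]
  55 → break 1  [load 95/155]
  35 → break 1  [load 130/155]
  60 → break 2 (new)  [load 60/155]
  110 → break 3 (new)  [load 110/155]
  55 → break 2  [load 115/155]
  30 → break 2  [load 145/155]
  115 → break 4 (new)  [load 115/155]
  60 → break 5 (new)  [load 60/155]
  135 → break 6 (new)  [load 135/155]
  55 → break 5  [load 115/155]
6 commercial breaks opened.

6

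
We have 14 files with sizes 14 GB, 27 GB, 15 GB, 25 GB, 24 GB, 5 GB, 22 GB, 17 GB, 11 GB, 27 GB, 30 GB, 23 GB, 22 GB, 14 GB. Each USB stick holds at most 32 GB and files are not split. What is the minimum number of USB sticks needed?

Total = 30 + 27 + 27 + 25 + 24 + 23 + 22 + 22 + 17 + 15 + 14 + 14 + 11 + 5 = 276 GB.
Lower bound: ⌈276/32⌉ = 9 USB sticks.
A packing using 11 USB sticks:
  USB stick 1: 30 = 30
  USB stick 2: 27 + 5 = 32
  USB stick 3: 27 = 27
  USB stick 4: 25 = 25
  USB stick 5: 24 = 24
  USB stick 6: 23 = 23
  USB stick 7: 22 = 22
  USB stick 8: 22 = 22
  USB stick 9: 17 + 15 = 32
  USB stick 10: 14 + 14 = 28
  USB stick 11: 11 = 11
No arrangement into 10 USB sticks stays within capacity, so 11 is optimal.

11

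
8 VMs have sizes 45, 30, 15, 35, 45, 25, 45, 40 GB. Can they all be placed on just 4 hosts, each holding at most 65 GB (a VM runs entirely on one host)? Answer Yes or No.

No

Total = 280 GB; ⌈280/65⌉ = 5.
At least 5 hosts are required, but only 4 are allowed.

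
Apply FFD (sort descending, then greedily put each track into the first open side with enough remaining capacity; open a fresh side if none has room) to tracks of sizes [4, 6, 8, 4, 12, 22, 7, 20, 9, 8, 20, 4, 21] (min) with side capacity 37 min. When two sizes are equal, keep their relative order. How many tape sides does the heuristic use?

Sorted descending: 22, 21, 20, 20, 12, 9, 8, 8, 7, 6, 4, 4, 4.
  22 → side 1 (new)  [load 22/37]
  21 → side 2 (new)  [load 21/37]
  20 → side 3 (new)  [load 20/37]
  20 → side 4 (new)  [load 20/37]
  12 → side 1  [load 34/37]
  9 → side 2  [load 30/37]
  8 → side 3  [load 28/37]
  8 → side 3  [load 36/37]
  7 → side 2  [load 37/37]
  6 → side 4  [load 26/37]
  4 → side 4  [load 30/37]
  4 → side 4  [load 34/37]
  4 → side 5 (new)  [load 4/37]
5 tape sides opened.

5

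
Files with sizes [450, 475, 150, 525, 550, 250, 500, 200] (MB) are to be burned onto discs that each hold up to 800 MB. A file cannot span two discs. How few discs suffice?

5

Total = 550 + 525 + 500 + 475 + 450 + 250 + 200 + 150 = 3100 MB.
Lower bound: ⌈3100/800⌉ = 4 discs.
Also, 5 files each exceed 400 MB, and no two of those can share a disc, so at least 5 discs are needed.
A packing using 5 discs:
  disc 1: 550 + 250 = 800
  disc 2: 525 + 200 = 725
  disc 3: 500 + 150 = 650
  disc 4: 475 = 475
  disc 5: 450 = 450
This matches the lower bound, so 5 is optimal.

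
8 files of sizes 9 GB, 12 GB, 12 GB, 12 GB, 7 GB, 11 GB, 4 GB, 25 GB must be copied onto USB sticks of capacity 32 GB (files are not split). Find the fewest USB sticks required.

3

Total = 25 + 12 + 12 + 12 + 11 + 9 + 7 + 4 = 92 GB.
Lower bound: ⌈92/32⌉ = 3 USB sticks.
A packing using 3 USB sticks:
  USB stick 1: 25 + 7 = 32
  USB stick 2: 12 + 12 + 4 = 28
  USB stick 3: 12 + 11 + 9 = 32
This matches the lower bound, so 3 is optimal.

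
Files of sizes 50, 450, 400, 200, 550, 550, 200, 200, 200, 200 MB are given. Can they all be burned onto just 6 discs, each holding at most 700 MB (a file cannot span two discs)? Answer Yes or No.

Yes

A valid assignment using 5 discs:
  disc 1: 550 + 50 = 600
  disc 2: 550 = 550
  disc 3: 450 + 200 = 650
  disc 4: 400 + 200 = 600
  disc 5: 200 + 200 + 200 = 600
That uses only 5 ≤ 6, so 6 discs are enough.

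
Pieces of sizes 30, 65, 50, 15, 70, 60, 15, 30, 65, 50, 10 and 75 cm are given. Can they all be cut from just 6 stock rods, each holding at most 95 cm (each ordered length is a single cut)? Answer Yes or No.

Total = 535 cm; ⌈535/95⌉ = 6.
7 pieces each exceed half the capacity and cannot share a stock rod, forcing at least 7 stock rods.
At least 7 stock rods are required, but only 6 are allowed.

No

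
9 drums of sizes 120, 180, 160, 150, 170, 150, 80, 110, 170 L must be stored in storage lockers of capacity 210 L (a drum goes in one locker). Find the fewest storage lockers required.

8

Total = 180 + 170 + 170 + 160 + 150 + 150 + 120 + 110 + 80 = 1290 L.
Lower bound: ⌈1290/210⌉ = 7 storage lockers.
Also, 8 drums each exceed 105 L, and no two of those can share a locker, so at least 8 storage lockers are needed.
A packing using 8 storage lockers:
  locker 1: 180 = 180
  locker 2: 170 = 170
  locker 3: 170 = 170
  locker 4: 160 = 160
  locker 5: 150 = 150
  locker 6: 150 = 150
  locker 7: 120 + 80 = 200
  locker 8: 110 = 110
This matches the lower bound, so 8 is optimal.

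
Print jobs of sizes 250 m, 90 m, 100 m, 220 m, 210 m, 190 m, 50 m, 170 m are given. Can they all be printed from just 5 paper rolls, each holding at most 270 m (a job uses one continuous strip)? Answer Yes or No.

No

Total = 1280 m; ⌈1280/270⌉ = 5.
The bound of 5 does not rule out 5, but exhaustive search shows no assignment into 5 paper rolls of capacity 270 m exists — the minimum is 6.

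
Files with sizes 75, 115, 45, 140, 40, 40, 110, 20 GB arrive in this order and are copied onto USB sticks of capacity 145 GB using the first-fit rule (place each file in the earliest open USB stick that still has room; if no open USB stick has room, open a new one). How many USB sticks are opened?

5

  75 → USB stick 1 (new)  [load 75/145]
  115 → USB stick 2 (new)  [load 115/145]
  45 → USB stick 1  [load 120/145]
  140 → USB stick 3 (new)  [load 140/145]
  40 → USB stick 4 (new)  [load 40/145]
  40 → USB stick 4  [load 80/145]
  110 → USB stick 5 (new)  [load 110/145]
  20 → USB stick 1  [load 140/145]
5 USB sticks opened.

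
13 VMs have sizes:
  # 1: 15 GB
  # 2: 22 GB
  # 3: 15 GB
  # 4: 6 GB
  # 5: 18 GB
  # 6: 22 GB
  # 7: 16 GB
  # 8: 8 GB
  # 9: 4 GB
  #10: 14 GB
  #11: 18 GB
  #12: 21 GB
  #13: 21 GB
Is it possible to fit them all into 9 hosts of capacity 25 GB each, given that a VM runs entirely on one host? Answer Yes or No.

No

Total = 200 GB; ⌈200/25⌉ = 8.
10 VMs each exceed half the capacity and cannot share a host, forcing at least 10 hosts.
At least 10 hosts are required, but only 9 are allowed.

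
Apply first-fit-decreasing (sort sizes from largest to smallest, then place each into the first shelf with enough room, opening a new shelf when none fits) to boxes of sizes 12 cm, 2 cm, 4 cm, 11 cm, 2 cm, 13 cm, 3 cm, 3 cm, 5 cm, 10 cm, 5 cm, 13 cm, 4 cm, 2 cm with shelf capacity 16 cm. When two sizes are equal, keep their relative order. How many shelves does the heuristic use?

Sorted descending: 13, 13, 12, 11, 10, 5, 5, 4, 4, 3, 3, 2, 2, 2.
  13 → shelf 1 (new)  [load 13/16]
  13 → shelf 2 (new)  [load 13/16]
  12 → shelf 3 (new)  [load 12/16]
  11 → shelf 4 (new)  [load 11/16]
  10 → shelf 5 (new)  [load 10/16]
  5 → shelf 4  [load 16/16]
  5 → shelf 5  [load 15/16]
  4 → shelf 3  [load 16/16]
  4 → shelf 6 (new)  [load 4/16]
  3 → shelf 1  [load 16/16]
  3 → shelf 2  [load 16/16]
  2 → shelf 6  [load 6/16]
  2 → shelf 6  [load 8/16]
  2 → shelf 6  [load 10/16]
6 shelves opened.

6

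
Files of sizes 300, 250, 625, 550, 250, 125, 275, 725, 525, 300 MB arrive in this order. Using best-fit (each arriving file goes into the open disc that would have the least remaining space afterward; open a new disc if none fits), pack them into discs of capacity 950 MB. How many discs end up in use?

5

  300 → disc 1 (new)  [load 300/950]
  250 → disc 1  [load 550/950]
  625 → disc 2 (new)  [load 625/950]
  550 → disc 3 (new)  [load 550/950]
  250 → disc 2  [load 875/950]
  125 → disc 1  [load 675/950]
  275 → disc 1  [load 950/950]
  725 → disc 4 (new)  [load 725/950]
  525 → disc 5 (new)  [load 525/950]
  300 → disc 3  [load 850/950]
5 discs opened.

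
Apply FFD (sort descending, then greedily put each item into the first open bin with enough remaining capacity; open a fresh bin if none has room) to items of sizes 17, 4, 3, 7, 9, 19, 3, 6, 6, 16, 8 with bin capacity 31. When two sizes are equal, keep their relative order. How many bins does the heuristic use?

Sorted descending: 19, 17, 16, 9, 8, 7, 6, 6, 4, 3, 3.
  19 → bin 1 (new)  [load 19/31]
  17 → bin 2 (new)  [load 17/31]
  16 → bin 3 (new)  [load 16/31]
  9 → bin 1  [load 28/31]
  8 → bin 2  [load 25/31]
  7 → bin 3  [load 23/31]
  6 → bin 2  [load 31/31]
  6 → bin 3  [load 29/31]
  4 → bin 4 (new)  [load 4/31]
  3 → bin 1  [load 31/31]
  3 → bin 4  [load 7/31]
4 bins opened.

4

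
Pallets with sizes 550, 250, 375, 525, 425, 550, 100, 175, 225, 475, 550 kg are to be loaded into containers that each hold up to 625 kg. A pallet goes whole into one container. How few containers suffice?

8

Total = 550 + 550 + 550 + 525 + 475 + 425 + 375 + 250 + 225 + 175 + 100 = 4200 kg.
Lower bound: ⌈4200/625⌉ = 7 containers.
A packing using 8 containers:
  container 1: 550 = 550
  container 2: 550 = 550
  container 3: 550 = 550
  container 4: 525 + 100 = 625
  container 5: 475 = 475
  container 6: 425 + 175 = 600
  container 7: 375 + 250 = 625
  container 8: 225 = 225
No arrangement into 7 containers stays within capacity, so 8 is optimal.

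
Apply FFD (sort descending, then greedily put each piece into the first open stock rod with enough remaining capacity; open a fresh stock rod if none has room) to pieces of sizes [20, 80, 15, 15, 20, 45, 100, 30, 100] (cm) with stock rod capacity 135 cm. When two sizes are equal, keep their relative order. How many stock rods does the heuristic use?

4

Sorted descending: 100, 100, 80, 45, 30, 20, 20, 15, 15.
  100 → stock rod 1 (new)  [load 100/135]
  100 → stock rod 2 (new)  [load 100/135]
  80 → stock rod 3 (new)  [load 80/135]
  45 → stock rod 3  [load 125/135]
  30 → stock rod 1  [load 130/135]
  20 → stock rod 2  [load 120/135]
  20 → stock rod 4 (new)  [load 20/135]
  15 → stock rod 2  [load 135/135]
  15 → stock rod 4  [load 35/135]
4 stock rods opened.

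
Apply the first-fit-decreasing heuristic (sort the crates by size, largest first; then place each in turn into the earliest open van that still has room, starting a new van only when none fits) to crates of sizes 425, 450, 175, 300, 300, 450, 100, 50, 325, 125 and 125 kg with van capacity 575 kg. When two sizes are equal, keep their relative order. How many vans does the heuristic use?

Sorted descending: 450, 450, 425, 325, 300, 300, 175, 125, 125, 100, 50.
  450 → van 1 (new)  [load 450/575]
  450 → van 2 (new)  [load 450/575]
  425 → van 3 (new)  [load 425/575]
  325 → van 4 (new)  [load 325/575]
  300 → van 5 (new)  [load 300/575]
  300 → van 6 (new)  [load 300/575]
  175 → van 4  [load 500/575]
  125 → van 1  [load 575/575]
  125 → van 2  [load 575/575]
  100 → van 3  [load 525/575]
  50 → van 3  [load 575/575]
6 vans opened.

6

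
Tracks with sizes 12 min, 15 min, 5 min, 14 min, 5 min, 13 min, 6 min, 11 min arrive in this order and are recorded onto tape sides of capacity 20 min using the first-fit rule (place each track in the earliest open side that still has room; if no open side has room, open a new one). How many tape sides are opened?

  12 → side 1 (new)  [load 12/20]
  15 → side 2 (new)  [load 15/20]
  5 → side 1  [load 17/20]
  14 → side 3 (new)  [load 14/20]
  5 → side 2  [load 20/20]
  13 → side 4 (new)  [load 13/20]
  6 → side 3  [load 20/20]
  11 → side 5 (new)  [load 11/20]
5 tape sides opened.

5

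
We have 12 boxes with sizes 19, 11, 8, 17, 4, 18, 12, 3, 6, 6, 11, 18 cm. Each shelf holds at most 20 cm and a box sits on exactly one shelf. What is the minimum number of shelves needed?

Total = 19 + 18 + 18 + 17 + 12 + 11 + 11 + 8 + 6 + 6 + 4 + 3 = 133 cm.
Lower bound: ⌈133/20⌉ = 7 shelves.
A packing using 8 shelves:
  shelf 1: 19 = 19
  shelf 2: 18 = 18
  shelf 3: 18 = 18
  shelf 4: 17 + 3 = 20
  shelf 5: 12 + 8 = 20
  shelf 6: 11 + 6 = 17
  shelf 7: 11 + 6 = 17
  shelf 8: 4 = 4
No arrangement into 7 shelves stays within capacity, so 8 is optimal.

8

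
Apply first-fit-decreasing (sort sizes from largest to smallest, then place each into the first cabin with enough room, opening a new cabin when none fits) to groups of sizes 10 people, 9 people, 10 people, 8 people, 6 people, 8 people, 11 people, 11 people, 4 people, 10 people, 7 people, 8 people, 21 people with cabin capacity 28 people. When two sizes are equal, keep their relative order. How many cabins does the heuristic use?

5

Sorted descending: 21, 11, 11, 10, 10, 10, 9, 8, 8, 8, 7, 6, 4.
  21 → cabin 1 (new)  [load 21/28]
  11 → cabin 2 (new)  [load 11/28]
  11 → cabin 2  [load 22/28]
  10 → cabin 3 (new)  [load 10/28]
  10 → cabin 3  [load 20/28]
  10 → cabin 4 (new)  [load 10/28]
  9 → cabin 4  [load 19/28]
  8 → cabin 3  [load 28/28]
  8 → cabin 4  [load 27/28]
  8 → cabin 5 (new)  [load 8/28]
  7 → cabin 1  [load 28/28]
  6 → cabin 2  [load 28/28]
  4 → cabin 5  [load 12/28]
5 cabins opened.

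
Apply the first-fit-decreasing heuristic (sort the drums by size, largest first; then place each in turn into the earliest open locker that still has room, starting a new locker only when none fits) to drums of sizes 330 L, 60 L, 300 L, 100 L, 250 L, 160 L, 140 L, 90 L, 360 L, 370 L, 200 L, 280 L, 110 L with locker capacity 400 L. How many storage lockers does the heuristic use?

Sorted descending: 370, 360, 330, 300, 280, 250, 200, 160, 140, 110, 100, 90, 60.
  370 → locker 1 (new)  [load 370/400]
  360 → locker 2 (new)  [load 360/400]
  330 → locker 3 (new)  [load 330/400]
  300 → locker 4 (new)  [load 300/400]
  280 → locker 5 (new)  [load 280/400]
  250 → locker 6 (new)  [load 250/400]
  200 → locker 7 (new)  [load 200/400]
  160 → locker 7  [load 360/400]
  140 → locker 6  [load 390/400]
  110 → locker 5  [load 390/400]
  100 → locker 4  [load 400/400]
  90 → locker 8 (new)  [load 90/400]
  60 → locker 3  [load 390/400]
8 storage lockers opened.

8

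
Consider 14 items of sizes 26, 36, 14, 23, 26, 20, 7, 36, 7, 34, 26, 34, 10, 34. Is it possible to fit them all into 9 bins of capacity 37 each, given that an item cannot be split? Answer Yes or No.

Total = 333; ⌈333/37⌉ = 9.
10 items each exceed half the capacity and cannot share a bin, forcing at least 10 bins.
At least 10 bins are required, but only 9 are allowed.

No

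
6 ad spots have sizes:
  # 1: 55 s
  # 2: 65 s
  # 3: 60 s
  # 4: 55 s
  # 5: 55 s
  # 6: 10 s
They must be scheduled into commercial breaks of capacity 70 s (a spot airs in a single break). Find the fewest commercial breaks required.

5

Total = 65 + 60 + 55 + 55 + 55 + 10 = 300 s.
Lower bound: ⌈300/70⌉ = 5 commercial breaks.
A packing using 5 commercial breaks:
  break 1: 65 = 65
  break 2: 60 + 10 = 70
  break 3: 55 = 55
  break 4: 55 = 55
  break 5: 55 = 55
This matches the lower bound, so 5 is optimal.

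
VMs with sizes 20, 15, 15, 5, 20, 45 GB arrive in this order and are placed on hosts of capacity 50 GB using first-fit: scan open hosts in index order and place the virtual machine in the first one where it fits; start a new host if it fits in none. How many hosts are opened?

3

  20 → host 1 (new)  [load 20/50]
  15 → host 1  [load 35/50]
  15 → host 1  [load 50/50]
  5 → host 2 (new)  [load 5/50]
  20 → host 2  [load 25/50]
  45 → host 3 (new)  [load 45/50]
3 hosts opened.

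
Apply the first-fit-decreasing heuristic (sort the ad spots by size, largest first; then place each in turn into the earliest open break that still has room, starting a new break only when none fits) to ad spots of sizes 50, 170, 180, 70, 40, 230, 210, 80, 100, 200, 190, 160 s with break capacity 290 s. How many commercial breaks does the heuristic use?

Sorted descending: 230, 210, 200, 190, 180, 170, 160, 100, 80, 70, 50, 40.
  230 → break 1 (new)  [load 230/290]
  210 → break 2 (new)  [load 210/290]
  200 → break 3 (new)  [load 200/290]
  190 → break 4 (new)  [load 190/290]
  180 → break 5 (new)  [load 180/290]
  170 → break 6 (new)  [load 170/290]
  160 → break 7 (new)  [load 160/290]
  100 → break 4  [load 290/290]
  80 → break 2  [load 290/290]
  70 → break 3  [load 270/290]
  50 → break 1  [load 280/290]
  40 → break 5  [load 220/290]
7 commercial breaks opened.

7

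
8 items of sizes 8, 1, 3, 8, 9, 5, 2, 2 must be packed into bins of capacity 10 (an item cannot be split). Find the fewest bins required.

Total = 9 + 8 + 8 + 5 + 3 + 2 + 2 + 1 = 38.
Lower bound: ⌈38/10⌉ = 4 bins.
A packing using 4 bins:
  bin 1: 9 + 1 = 10
  bin 2: 8 + 2 = 10
  bin 3: 8 + 2 = 10
  bin 4: 5 + 3 = 8
This matches the lower bound, so 4 is optimal.

4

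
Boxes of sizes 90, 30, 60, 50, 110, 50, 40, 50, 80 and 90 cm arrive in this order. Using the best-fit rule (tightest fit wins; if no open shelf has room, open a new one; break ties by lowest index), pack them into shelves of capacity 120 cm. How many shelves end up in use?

  90 → shelf 1 (new)  [load 90/120]
  30 → shelf 1  [load 120/120]
  60 → shelf 2 (new)  [load 60/120]
  50 → shelf 2  [load 110/120]
  110 → shelf 3 (new)  [load 110/120]
  50 → shelf 4 (new)  [load 50/120]
  40 → shelf 4  [load 90/120]
  50 → shelf 5 (new)  [load 50/120]
  80 → shelf 6 (new)  [load 80/120]
  90 → shelf 7 (new)  [load 90/120]
7 shelves opened.

7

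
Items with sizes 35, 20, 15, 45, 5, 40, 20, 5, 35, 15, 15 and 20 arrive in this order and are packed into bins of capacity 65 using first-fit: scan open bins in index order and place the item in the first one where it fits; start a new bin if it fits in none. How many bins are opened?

  35 → bin 1 (new)  [load 35/65]
  20 → bin 1  [load 55/65]
  15 → bin 2 (new)  [load 15/65]
  45 → bin 2  [load 60/65]
  5 → bin 1  [load 60/65]
  40 → bin 3 (new)  [load 40/65]
  20 → bin 3  [load 60/65]
  5 → bin 1  [load 65/65]
  35 → bin 4 (new)  [load 35/65]
  15 → bin 4  [load 50/65]
  15 → bin 4  [load 65/65]
  20 → bin 5 (new)  [load 20/65]
5 bins opened.

5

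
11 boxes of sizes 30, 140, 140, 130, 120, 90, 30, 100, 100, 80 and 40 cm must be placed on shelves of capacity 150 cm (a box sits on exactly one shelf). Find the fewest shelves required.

8

Total = 140 + 140 + 130 + 120 + 100 + 100 + 90 + 80 + 40 + 30 + 30 = 1000 cm.
Lower bound: ⌈1000/150⌉ = 7 shelves.
Also, 8 boxes each exceed 75 cm, and no two of those can share a shelf, so at least 8 shelves are needed.
A packing using 8 shelves:
  shelf 1: 140 = 140
  shelf 2: 140 = 140
  shelf 3: 130 = 130
  shelf 4: 120 + 30 = 150
  shelf 5: 100 + 40 = 140
  shelf 6: 100 + 30 = 130
  shelf 7: 90 = 90
  shelf 8: 80 = 80
This matches the lower bound, so 8 is optimal.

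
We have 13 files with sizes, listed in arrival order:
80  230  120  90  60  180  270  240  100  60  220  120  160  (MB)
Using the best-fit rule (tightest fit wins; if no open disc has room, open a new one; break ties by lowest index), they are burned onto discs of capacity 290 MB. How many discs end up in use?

7

  80 → disc 1 (new)  [load 80/290]
  230 → disc 2 (new)  [load 230/290]
  120 → disc 1  [load 200/290]
  90 → disc 1  [load 290/290]
  60 → disc 2  [load 290/290]
  180 → disc 3 (new)  [load 180/290]
  270 → disc 4 (new)  [load 270/290]
  240 → disc 5 (new)  [load 240/290]
  100 → disc 3  [load 280/290]
  60 → disc 6 (new)  [load 60/290]
  220 → disc 6  [load 280/290]
  120 → disc 7 (new)  [load 120/290]
  160 → disc 7  [load 280/290]
7 discs opened.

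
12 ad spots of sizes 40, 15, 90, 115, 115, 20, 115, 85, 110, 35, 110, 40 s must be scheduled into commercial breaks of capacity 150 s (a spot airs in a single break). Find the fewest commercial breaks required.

7

Total = 115 + 115 + 115 + 110 + 110 + 90 + 85 + 40 + 40 + 35 + 20 + 15 = 890 s.
Lower bound: ⌈890/150⌉ = 6 commercial breaks.
Also, 7 ad spots each exceed 75 s, and no two of those can share a break, so at least 7 commercial breaks are needed.
A packing using 7 commercial breaks:
  break 1: 115 + 35 = 150
  break 2: 115 + 20 + 15 = 150
  break 3: 115 = 115
  break 4: 110 + 40 = 150
  break 5: 110 + 40 = 150
  break 6: 90 = 90
  break 7: 85 = 85
This matches the lower bound, so 7 is optimal.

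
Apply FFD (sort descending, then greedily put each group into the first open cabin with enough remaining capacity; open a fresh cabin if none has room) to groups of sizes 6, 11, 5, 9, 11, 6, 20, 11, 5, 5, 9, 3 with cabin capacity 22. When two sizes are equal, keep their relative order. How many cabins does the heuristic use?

Sorted descending: 20, 11, 11, 11, 9, 9, 6, 6, 5, 5, 5, 3.
  20 → cabin 1 (new)  [load 20/22]
  11 → cabin 2 (new)  [load 11/22]
  11 → cabin 2  [load 22/22]
  11 → cabin 3 (new)  [load 11/22]
  9 → cabin 3  [load 20/22]
  9 → cabin 4 (new)  [load 9/22]
  6 → cabin 4  [load 15/22]
  6 → cabin 4  [load 21/22]
  5 → cabin 5 (new)  [load 5/22]
  5 → cabin 5  [load 10/22]
  5 → cabin 5  [load 15/22]
  3 → cabin 5  [load 18/22]
5 cabins opened.

5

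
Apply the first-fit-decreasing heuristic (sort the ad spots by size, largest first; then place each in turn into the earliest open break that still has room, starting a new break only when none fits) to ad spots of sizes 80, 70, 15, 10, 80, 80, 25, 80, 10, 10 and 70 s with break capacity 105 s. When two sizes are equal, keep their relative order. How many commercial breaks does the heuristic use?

6

Sorted descending: 80, 80, 80, 80, 70, 70, 25, 15, 10, 10, 10.
  80 → break 1 (new)  [load 80/105]
  80 → break 2 (new)  [load 80/105]
  80 → break 3 (new)  [load 80/105]
  80 → break 4 (new)  [load 80/105]
  70 → break 5 (new)  [load 70/105]
  70 → break 6 (new)  [load 70/105]
  25 → break 1  [load 105/105]
  15 → break 2  [load 95/105]
  10 → break 2  [load 105/105]
  10 → break 3  [load 90/105]
  10 → break 3  [load 100/105]
6 commercial breaks opened.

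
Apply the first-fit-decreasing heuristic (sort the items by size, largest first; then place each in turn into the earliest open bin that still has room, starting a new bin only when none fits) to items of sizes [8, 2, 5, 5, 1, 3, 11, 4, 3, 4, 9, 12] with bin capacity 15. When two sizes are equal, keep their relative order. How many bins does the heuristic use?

Sorted descending: 12, 11, 9, 8, 5, 5, 4, 4, 3, 3, 2, 1.
  12 → bin 1 (new)  [load 12/15]
  11 → bin 2 (new)  [load 11/15]
  9 → bin 3 (new)  [load 9/15]
  8 → bin 4 (new)  [load 8/15]
  5 → bin 3  [load 14/15]
  5 → bin 4  [load 13/15]
  4 → bin 2  [load 15/15]
  4 → bin 5 (new)  [load 4/15]
  3 → bin 1  [load 15/15]
  3 → bin 5  [load 7/15]
  2 → bin 4  [load 15/15]
  1 → bin 3  [load 15/15]
5 bins opened.

5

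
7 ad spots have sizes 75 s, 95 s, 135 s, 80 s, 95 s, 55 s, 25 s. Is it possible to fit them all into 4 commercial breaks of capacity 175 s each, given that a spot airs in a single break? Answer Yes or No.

A valid assignment using 4 commercial breaks:
  break 1: 135 + 25 = 160
  break 2: 95 + 80 = 175
  break 3: 95 + 75 = 170
  break 4: 55 = 55
Every load is within 175 s, so 4 commercial breaks suffice.

Yes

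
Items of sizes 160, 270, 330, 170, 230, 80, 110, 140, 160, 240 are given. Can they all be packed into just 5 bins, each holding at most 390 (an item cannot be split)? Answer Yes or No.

Total = 1890; ⌈1890/390⌉ = 5.
The bound of 5 does not rule out 5, but exhaustive search shows no assignment into 5 bins of capacity 390 exists — the minimum is 6.

No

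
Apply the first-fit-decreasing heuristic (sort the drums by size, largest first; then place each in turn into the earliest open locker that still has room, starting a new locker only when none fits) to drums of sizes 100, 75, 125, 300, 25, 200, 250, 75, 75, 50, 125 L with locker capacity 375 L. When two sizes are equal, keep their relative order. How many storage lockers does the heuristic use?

Sorted descending: 300, 250, 200, 125, 125, 100, 75, 75, 75, 50, 25.
  300 → locker 1 (new)  [load 300/375]
  250 → locker 2 (new)  [load 250/375]
  200 → locker 3 (new)  [load 200/375]
  125 → locker 2  [load 375/375]
  125 → locker 3  [load 325/375]
  100 → locker 4 (new)  [load 100/375]
  75 → locker 1  [load 375/375]
  75 → locker 4  [load 175/375]
  75 → locker 4  [load 250/375]
  50 → locker 3  [load 375/375]
  25 → locker 4  [load 275/375]
4 storage lockers opened.

4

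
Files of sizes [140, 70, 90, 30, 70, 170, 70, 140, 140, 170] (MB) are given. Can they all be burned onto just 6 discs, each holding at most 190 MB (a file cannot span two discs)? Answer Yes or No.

Total = 1090 MB; ⌈1090/190⌉ = 6.
The bound of 6 does not rule out 6, but exhaustive search shows no assignment into 6 discs of capacity 190 MB exists — the minimum is 7.

No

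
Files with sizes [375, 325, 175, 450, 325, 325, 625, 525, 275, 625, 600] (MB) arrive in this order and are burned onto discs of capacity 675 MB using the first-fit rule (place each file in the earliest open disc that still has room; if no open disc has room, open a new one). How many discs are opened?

8

  375 → disc 1 (new)  [load 375/675]
  325 → disc 2 (new)  [load 325/675]
  175 → disc 1  [load 550/675]
  450 → disc 3 (new)  [load 450/675]
  325 → disc 2  [load 650/675]
  325 → disc 4 (new)  [load 325/675]
  625 → disc 5 (new)  [load 625/675]
  525 → disc 6 (new)  [load 525/675]
  275 → disc 4  [load 600/675]
  625 → disc 7 (new)  [load 625/675]
  600 → disc 8 (new)  [load 600/675]
8 discs opened.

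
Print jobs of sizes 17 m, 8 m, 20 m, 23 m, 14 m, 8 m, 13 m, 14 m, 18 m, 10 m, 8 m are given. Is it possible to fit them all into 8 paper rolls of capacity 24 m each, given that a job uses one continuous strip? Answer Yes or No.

A valid assignment using 8 paper rolls:
  roll 1: 23 = 23
  roll 2: 20 = 20
  roll 3: 18 = 18
  roll 4: 17 = 17
  roll 5: 14 + 10 = 24
  roll 6: 14 + 8 = 22
  roll 7: 13 + 8 = 21
  roll 8: 8 = 8
Every load is within 24 m, so 8 paper rolls suffice.

Yes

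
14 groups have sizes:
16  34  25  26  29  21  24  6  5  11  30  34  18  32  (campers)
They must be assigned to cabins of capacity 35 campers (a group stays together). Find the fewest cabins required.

Total = 34 + 34 + 32 + 30 + 29 + 26 + 25 + 24 + 21 + 18 + 16 + 11 + 6 + 5 = 311 campers.
Lower bound: ⌈311/35⌉ = 9 cabins.
Also, 10 groups each exceed 35/2 campers, and no two of those can share a cabin, so at least 10 cabins are needed.
A packing using 10 cabins:
  cabin 1: 34 = 34
  cabin 2: 34 = 34
  cabin 3: 32 = 32
  cabin 4: 30 + 5 = 35
  cabin 5: 29 + 6 = 35
  cabin 6: 26 = 26
  cabin 7: 25 = 25
  cabin 8: 24 + 11 = 35
  cabin 9: 21 = 21
  cabin 10: 18 + 16 = 34
This matches the lower bound, so 10 is optimal.

10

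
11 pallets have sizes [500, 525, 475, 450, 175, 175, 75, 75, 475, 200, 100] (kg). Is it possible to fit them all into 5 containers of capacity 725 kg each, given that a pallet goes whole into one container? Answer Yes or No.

Yes

A valid assignment using 5 containers:
  container 1: 525 + 200 = 725
  container 2: 500 + 175 = 675
  container 3: 475 + 175 + 75 = 725
  container 4: 475 + 100 + 75 = 650
  container 5: 450 = 450
Every load is within 725 kg, so 5 containers suffice.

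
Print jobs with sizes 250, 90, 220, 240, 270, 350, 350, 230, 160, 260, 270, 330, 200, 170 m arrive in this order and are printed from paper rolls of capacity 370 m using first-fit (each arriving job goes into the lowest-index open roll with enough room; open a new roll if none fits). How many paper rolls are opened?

  250 → roll 1 (new)  [load 250/370]
  90 → roll 1  [load 340/370]
  220 → roll 2 (new)  [load 220/370]
  240 → roll 3 (new)  [load 240/370]
  270 → roll 4 (new)  [load 270/370]
  350 → roll 5 (new)  [load 350/370]
  350 → roll 6 (new)  [load 350/370]
  230 → roll 7 (new)  [load 230/370]
  160 → roll 8 (new)  [load 160/370]
  260 → roll 9 (new)  [load 260/370]
  270 → roll 10 (new)  [load 270/370]
  330 → roll 11 (new)  [load 330/370]
  200 → roll 8  [load 360/370]
  170 → roll 12 (new)  [load 170/370]
12 paper rolls opened.

12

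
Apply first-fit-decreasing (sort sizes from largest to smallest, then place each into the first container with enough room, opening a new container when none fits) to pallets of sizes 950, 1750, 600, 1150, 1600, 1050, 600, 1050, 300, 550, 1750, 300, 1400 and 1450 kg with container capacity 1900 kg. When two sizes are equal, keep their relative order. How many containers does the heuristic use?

9

Sorted descending: 1750, 1750, 1600, 1450, 1400, 1150, 1050, 1050, 950, 600, 600, 550, 300, 300.
  1750 → container 1 (new)  [load 1750/1900]
  1750 → container 2 (new)  [load 1750/1900]
  1600 → container 3 (new)  [load 1600/1900]
  1450 → container 4 (new)  [load 1450/1900]
  1400 → container 5 (new)  [load 1400/1900]
  1150 → container 6 (new)  [load 1150/1900]
  1050 → container 7 (new)  [load 1050/1900]
  1050 → container 8 (new)  [load 1050/1900]
  950 → container 9 (new)  [load 950/1900]
  600 → container 6  [load 1750/1900]
  600 → container 7  [load 1650/1900]
  550 → container 8  [load 1600/1900]
  300 → container 3  [load 1900/1900]
  300 → container 4  [load 1750/1900]
9 containers opened.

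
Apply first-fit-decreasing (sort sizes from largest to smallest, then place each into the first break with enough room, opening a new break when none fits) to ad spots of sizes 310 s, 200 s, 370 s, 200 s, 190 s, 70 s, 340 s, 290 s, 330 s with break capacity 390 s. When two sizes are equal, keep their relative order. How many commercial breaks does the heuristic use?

7

Sorted descending: 370, 340, 330, 310, 290, 200, 200, 190, 70.
  370 → break 1 (new)  [load 370/390]
  340 → break 2 (new)  [load 340/390]
  330 → break 3 (new)  [load 330/390]
  310 → break 4 (new)  [load 310/390]
  290 → break 5 (new)  [load 290/390]
  200 → break 6 (new)  [load 200/390]
  200 → break 7 (new)  [load 200/390]
  190 → break 6  [load 390/390]
  70 → break 4  [load 380/390]
7 commercial breaks opened.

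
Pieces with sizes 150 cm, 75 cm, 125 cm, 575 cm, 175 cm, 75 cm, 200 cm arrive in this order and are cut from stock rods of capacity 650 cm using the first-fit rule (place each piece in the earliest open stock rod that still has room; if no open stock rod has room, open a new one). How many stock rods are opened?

  150 → stock rod 1 (new)  [load 150/650]
  75 → stock rod 1  [load 225/650]
  125 → stock rod 1  [load 350/650]
  575 → stock rod 2 (new)  [load 575/650]
  175 → stock rod 1  [load 525/650]
  75 → stock rod 1  [load 600/650]
  200 → stock rod 3 (new)  [load 200/650]
3 stock rods opened.

3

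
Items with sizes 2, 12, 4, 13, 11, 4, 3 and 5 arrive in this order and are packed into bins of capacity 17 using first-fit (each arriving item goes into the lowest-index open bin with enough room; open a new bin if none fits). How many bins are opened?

  2 → bin 1 (new)  [load 2/17]
  12 → bin 1  [load 14/17]
  4 → bin 2 (new)  [load 4/17]
  13 → bin 2  [load 17/17]
  11 → bin 3 (new)  [load 11/17]
  4 → bin 3  [load 15/17]
  3 → bin 1  [load 17/17]
  5 → bin 4 (new)  [load 5/17]
4 bins opened.

4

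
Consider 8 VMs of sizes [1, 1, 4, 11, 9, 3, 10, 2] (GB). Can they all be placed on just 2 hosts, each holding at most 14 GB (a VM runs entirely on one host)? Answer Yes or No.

Total = 41 GB; ⌈41/14⌉ = 3.
At least 3 hosts are required, but only 2 are allowed.

No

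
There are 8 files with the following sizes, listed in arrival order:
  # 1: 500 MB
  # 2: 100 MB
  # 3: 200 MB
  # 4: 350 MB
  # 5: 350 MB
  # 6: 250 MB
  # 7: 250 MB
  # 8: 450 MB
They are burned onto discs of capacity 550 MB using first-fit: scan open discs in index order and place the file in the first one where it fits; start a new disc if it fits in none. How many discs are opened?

6

  500 → disc 1 (new)  [load 500/550]
  100 → disc 2 (new)  [load 100/550]
  200 → disc 2  [load 300/550]
  350 → disc 3 (new)  [load 350/550]
  350 → disc 4 (new)  [load 350/550]
  250 → disc 2  [load 550/550]
  250 → disc 5 (new)  [load 250/550]
  450 → disc 6 (new)  [load 450/550]
6 discs opened.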